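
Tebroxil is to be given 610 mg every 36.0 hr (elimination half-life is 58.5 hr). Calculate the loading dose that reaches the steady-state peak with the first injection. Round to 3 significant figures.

k = ln 2 / 58.5 = 0.01185 hr⁻¹
Accumulation ratio R = 1 / (1 − e^(−kτ)) = 1 / (1 − e^(−0.01185×36.0)) = 1 / (1 − 0.6528) = 2.880
Loading dose = maintenance dose × R = 610 × 2.880 ≈ 1760 mg

1760 mg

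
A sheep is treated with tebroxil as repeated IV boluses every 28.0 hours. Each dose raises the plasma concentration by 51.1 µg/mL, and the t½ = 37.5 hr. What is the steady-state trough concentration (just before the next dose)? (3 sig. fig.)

75.4 µg/mL

k = ln 2 / 37.5 = 0.01848 hr⁻¹
Fraction remaining after one interval: e^(−kτ) = e^(−0.01848 × 28.0) = 0.5960
R = 1 / (1 − 0.5960) = 2.475
Css,max = 51.1 × 2.475 = 126.5 µg/mL
Css,min = Css,max × e^(−kτ) = 126.5 × 0.5960 ≈ 75.4 µg/mL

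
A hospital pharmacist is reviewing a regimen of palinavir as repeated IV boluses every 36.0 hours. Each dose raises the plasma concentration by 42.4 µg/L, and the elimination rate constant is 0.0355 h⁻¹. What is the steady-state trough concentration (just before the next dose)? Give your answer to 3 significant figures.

Fraction remaining after one interval: e^(−kτ) = e^(−0.03550 × 36.0) = 0.2786
R = 1 / (1 − 0.2786) = 1.386
Css,max = 42.4 × 1.386 = 58.77 µg/L
Css,min = Css,max × e^(−kτ) = 58.77 × 0.2786 ≈ 16.4 µg/L

16.4 µg/L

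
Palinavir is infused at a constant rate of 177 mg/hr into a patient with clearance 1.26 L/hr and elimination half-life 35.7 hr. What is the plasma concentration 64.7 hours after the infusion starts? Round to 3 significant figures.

Css = rate / CL = 177 / 1.26 = 140.5 mg/L
k = ln 2 / 35.7 = 0.01942 hr⁻¹
C(t) = Css (1 − e^(−kt)) = 140.5 × (1 − e^(−1.256)) = 140.5 × 0.7153 ≈ 100 mg/L

100 mg/L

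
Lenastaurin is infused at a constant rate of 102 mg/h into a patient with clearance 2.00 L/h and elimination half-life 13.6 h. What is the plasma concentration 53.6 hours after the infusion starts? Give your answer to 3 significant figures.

47.7 mg/L

Css = rate / CL = 102 / 2.00 = 51.00 mg/L
k = ln 2 / 13.6 = 0.05097 h⁻¹
C(t) = Css (1 − e^(−kt)) = 51.00 × (1 − e^(−2.732)) = 51.00 × 0.9349 ≈ 47.7 mg/L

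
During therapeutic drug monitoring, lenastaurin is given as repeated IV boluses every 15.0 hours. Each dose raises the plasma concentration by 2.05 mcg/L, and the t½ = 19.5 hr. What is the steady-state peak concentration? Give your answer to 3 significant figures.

k = ln 2 / 19.5 = 0.03555 hr⁻¹
Fraction remaining after one interval: e^(−kτ) = e^(−0.03555 × 15.0) = 0.5867
R = 1 / (1 − 0.5867) = 2.420
Css,max = 2.05 × 2.420 ≈ 4.96 mcg/L

4.96 mcg/L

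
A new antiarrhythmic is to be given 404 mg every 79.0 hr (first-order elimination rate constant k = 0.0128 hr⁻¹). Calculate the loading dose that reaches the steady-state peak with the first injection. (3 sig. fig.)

635 mg

Accumulation ratio R = 1 / (1 − e^(−kτ)) = 1 / (1 − e^(−0.01280×79.0)) = 1 / (1 − 0.3638) = 1.572
Loading dose = maintenance dose × R = 404 × 1.572 ≈ 635 mg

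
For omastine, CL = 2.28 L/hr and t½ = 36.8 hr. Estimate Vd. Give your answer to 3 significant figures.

k = ln 2 / t½ = ln 2 / 36.8 = 0.01884 hr⁻¹
V = CL / k = 2.28 / 0.01884 ≈ 121 L

121 L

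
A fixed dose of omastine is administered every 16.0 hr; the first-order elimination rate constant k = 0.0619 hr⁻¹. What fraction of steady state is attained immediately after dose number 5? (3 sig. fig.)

f_n = 1 − e^(−nkτ) = 1 − e^(−5 × 0.06190 × 16.0) = 1 − e^(−4.952) = 1 − 0.007069 ≈ 0.993

0.993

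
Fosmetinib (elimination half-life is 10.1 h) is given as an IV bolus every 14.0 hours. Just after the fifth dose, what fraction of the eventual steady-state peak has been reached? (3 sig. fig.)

k = ln 2 / 10.1 = 0.06863 h⁻¹
f_n = 1 − e^(−nkτ) = 1 − e^(−5 × 0.06863 × 14.0) = 1 − e^(−4.804) = 1 − 0.008197 ≈ 0.992

0.992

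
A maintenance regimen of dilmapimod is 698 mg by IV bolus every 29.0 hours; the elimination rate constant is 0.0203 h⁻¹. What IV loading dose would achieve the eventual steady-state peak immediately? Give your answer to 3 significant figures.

1570 mg

Accumulation ratio R = 1 / (1 − e^(−kτ)) = 1 / (1 − e^(−0.02030×29.0)) = 1 / (1 − 0.5550) = 2.247
Loading dose = maintenance dose × R = 698 × 2.247 ≈ 1570 mg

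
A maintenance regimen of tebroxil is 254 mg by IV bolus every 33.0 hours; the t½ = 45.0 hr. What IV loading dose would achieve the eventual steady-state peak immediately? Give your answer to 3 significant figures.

637 mg

k = ln 2 / 45.0 = 0.01540 hr⁻¹
Accumulation ratio R = 1 / (1 − e^(−kτ)) = 1 / (1 − e^(−0.01540×33.0)) = 1 / (1 − 0.6015) = 2.509
Loading dose = maintenance dose × R = 254 × 2.509 ≈ 637 mg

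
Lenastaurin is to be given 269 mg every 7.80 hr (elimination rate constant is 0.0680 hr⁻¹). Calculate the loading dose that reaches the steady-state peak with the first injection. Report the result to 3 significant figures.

Accumulation ratio R = 1 / (1 − e^(−kτ)) = 1 / (1 − e^(−0.06800×7.80)) = 1 / (1 − 0.5884) = 2.429
Loading dose = maintenance dose × R = 269 × 2.429 ≈ 653 mg

653 mg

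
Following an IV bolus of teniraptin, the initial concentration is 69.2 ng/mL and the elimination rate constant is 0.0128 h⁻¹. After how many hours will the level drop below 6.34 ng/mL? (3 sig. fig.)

C(t) = C₀ e^(−kt)  ⇒  t = ln(C₀/C) / k
t = ln(69.2/6.34) / 0.01280 = 2.390 / 0.01280 ≈ 187 hours

187 hours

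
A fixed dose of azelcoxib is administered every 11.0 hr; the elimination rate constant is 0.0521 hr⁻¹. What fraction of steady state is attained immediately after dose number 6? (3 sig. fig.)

f_n = 1 − e^(−nkτ) = 1 − e^(−6 × 0.05210 × 11.0) = 1 − e^(−3.439) = 1 − 0.03211 ≈ 0.968

0.968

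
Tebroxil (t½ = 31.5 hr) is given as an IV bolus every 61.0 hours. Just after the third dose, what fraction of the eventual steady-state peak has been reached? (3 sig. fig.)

0.982

k = ln 2 / 31.5 = 0.02200 hr⁻¹
f_n = 1 − e^(−nkτ) = 1 − e^(−3 × 0.02200 × 61.0) = 1 − e^(−4.027) = 1 − 0.01783 ≈ 0.982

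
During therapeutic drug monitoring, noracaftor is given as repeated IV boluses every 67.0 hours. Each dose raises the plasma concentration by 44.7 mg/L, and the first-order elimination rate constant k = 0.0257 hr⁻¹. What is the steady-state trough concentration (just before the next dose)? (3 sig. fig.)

Fraction remaining after one interval: e^(−kτ) = e^(−0.02570 × 67.0) = 0.1787
R = 1 / (1 − 0.1787) = 1.218
Css,max = 44.7 × 1.218 = 54.43 mg/L
Css,min = Css,max × e^(−kτ) = 54.43 × 0.1787 ≈ 9.73 mg/L

9.73 mg/L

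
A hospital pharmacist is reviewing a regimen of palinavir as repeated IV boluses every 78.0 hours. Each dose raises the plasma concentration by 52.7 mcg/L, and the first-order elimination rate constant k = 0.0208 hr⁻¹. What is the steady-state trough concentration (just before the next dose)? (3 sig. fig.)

Fraction remaining after one interval: e^(−kτ) = e^(−0.02080 × 78.0) = 0.1974
R = 1 / (1 − 0.1974) = 1.246
Css,max = 52.7 × 1.246 = 65.66 mcg/L
Css,min = Css,max × e^(−kτ) = 65.66 × 0.1974 ≈ 13.0 mcg/L

13.0 mcg/L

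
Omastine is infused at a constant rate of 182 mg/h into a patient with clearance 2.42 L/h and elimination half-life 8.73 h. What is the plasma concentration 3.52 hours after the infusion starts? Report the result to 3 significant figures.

Css = rate / CL = 182 / 2.42 = 75.21 µg/mL
k = ln 2 / 8.73 = 0.07940 h⁻¹
C(t) = Css (1 − e^(−kt)) = 75.21 × (1 − e^(−0.2795)) = 75.21 × 0.2438 ≈ 18.3 µg/mL

18.3 µg/mL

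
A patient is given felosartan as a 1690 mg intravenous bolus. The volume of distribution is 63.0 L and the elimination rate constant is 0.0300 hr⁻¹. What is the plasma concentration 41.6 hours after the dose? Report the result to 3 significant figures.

C₀ = dose / V = 1690 / 63.0 = 26.83 mg/L
C(t) = C₀ e^(−kt) = 26.83 × e^(−0.03000 × 41.6) = 26.83 × e^(−1.248) = 26.83 × 0.2871 ≈ 7.70 mg/L

7.70 mg/L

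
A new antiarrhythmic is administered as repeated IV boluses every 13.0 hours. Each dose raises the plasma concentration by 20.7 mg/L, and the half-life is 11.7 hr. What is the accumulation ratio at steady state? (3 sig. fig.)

1.86

k = ln 2 / 11.7 = 0.05924 hr⁻¹
Fraction remaining after one interval: e^(−kτ) = e^(−0.05924 × 13.0) = 0.4629
R = 1 / (1 − 0.4629) = 1 / 0.5371 ≈ 1.86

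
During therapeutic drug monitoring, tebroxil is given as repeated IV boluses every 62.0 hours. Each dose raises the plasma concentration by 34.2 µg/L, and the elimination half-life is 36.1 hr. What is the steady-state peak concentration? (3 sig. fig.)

k = ln 2 / 36.1 = 0.01920 hr⁻¹
Fraction remaining after one interval: e^(−kτ) = e^(−0.01920 × 62.0) = 0.3041
R = 1 / (1 − 0.3041) = 1.437
Css,max = 34.2 × 1.437 ≈ 49.1 µg/L

49.1 µg/L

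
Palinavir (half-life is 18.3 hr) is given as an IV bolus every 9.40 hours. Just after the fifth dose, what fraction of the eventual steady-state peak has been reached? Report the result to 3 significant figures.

0.831

k = ln 2 / 18.3 = 0.03788 hr⁻¹
f_n = 1 − e^(−nkτ) = 1 − e^(−5 × 0.03788 × 9.40) = 1 − e^(−1.780) = 1 − 0.1686 ≈ 0.831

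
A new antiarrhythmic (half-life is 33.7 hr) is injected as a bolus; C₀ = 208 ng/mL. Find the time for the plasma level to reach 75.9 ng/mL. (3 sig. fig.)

k = ln 2 / 33.7 = 0.02057 hr⁻¹
C(t) = C₀ e^(−kt)  ⇒  t = ln(C₀/C) / k
t = ln(208/75.9) / 0.02057 = 1.008 / 0.02057 ≈ 49.0 hours

49.0 hours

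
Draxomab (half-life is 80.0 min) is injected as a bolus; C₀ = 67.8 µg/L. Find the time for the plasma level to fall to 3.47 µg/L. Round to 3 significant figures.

343 minutes

k = ln 2 / 80.0 = 0.008664 min⁻¹
C(t) = C₀ e^(−kt)  ⇒  t = ln(C₀/C) / k
t = ln(67.8/3.47) / 0.008664 = 2.972 / 0.008664 ≈ 343 minutes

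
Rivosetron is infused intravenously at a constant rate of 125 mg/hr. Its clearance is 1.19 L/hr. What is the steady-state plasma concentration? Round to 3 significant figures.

105 mg/L

Css = infusion rate / CL = 125 / 1.19 ≈ 105 mg/L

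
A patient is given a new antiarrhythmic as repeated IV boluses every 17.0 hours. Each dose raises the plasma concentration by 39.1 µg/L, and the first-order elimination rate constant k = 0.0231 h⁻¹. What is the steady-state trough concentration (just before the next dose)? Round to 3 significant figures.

81.3 µg/L

Fraction remaining after one interval: e^(−kτ) = e^(−0.02310 × 17.0) = 0.6752
R = 1 / (1 − 0.6752) = 3.079
Css,max = 39.1 × 3.079 = 120.4 µg/L
Css,min = Css,max × e^(−kτ) = 120.4 × 0.6752 ≈ 81.3 µg/L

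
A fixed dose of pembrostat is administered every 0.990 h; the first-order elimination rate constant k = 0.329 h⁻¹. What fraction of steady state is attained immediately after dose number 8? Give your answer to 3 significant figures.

f_n = 1 − e^(−nkτ) = 1 − e^(−8 × 0.3290 × 0.990) = 1 − e^(−2.606) = 1 − 0.07385 ≈ 0.926

0.926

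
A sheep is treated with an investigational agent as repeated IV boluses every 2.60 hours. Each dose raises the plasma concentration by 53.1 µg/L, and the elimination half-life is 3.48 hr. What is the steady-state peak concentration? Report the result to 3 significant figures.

131 µg/L

k = ln 2 / 3.48 = 0.1992 hr⁻¹
Fraction remaining after one interval: e^(−kτ) = e^(−0.1992 × 2.60) = 0.5958
R = 1 / (1 − 0.5958) = 2.474
Css,max = 53.1 × 2.474 ≈ 131 µg/L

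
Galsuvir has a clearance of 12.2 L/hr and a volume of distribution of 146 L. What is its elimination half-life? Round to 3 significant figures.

k = CL / V = 12.2 / 146 = 0.08356 hr⁻¹
t½ = ln 2 / k = ln 2 / 0.08356 ≈ 8.30 hours

8.30 hours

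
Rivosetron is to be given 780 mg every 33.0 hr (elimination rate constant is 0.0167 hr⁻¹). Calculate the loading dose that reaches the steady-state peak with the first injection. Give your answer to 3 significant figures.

Accumulation ratio R = 1 / (1 − e^(−kτ)) = 1 / (1 − e^(−0.01670×33.0)) = 1 / (1 − 0.5763) = 2.360
Loading dose = maintenance dose × R = 780 × 2.360 ≈ 1840 mg

1840 mg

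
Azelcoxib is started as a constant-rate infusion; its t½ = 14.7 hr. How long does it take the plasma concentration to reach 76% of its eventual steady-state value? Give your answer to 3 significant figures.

k = ln 2 / 14.7 = 0.04715 hr⁻¹
f = 1 − e^(−kt)  ⇒  t = −ln(1 − f) / k
t = −ln(1 − 0.76) / 0.04715 = 1.427 / 0.04715 ≈ 30.3 hours

30.3 hours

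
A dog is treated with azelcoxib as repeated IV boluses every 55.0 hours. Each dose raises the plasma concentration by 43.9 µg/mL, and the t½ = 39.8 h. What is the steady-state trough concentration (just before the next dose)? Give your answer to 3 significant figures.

k = ln 2 / 39.8 = 0.01742 h⁻¹
Fraction remaining after one interval: e^(−kτ) = e^(−0.01742 × 55.0) = 0.3837
R = 1 / (1 − 0.3837) = 1.623
Css,max = 43.9 × 1.623 = 71.23 µg/mL
Css,min = Css,max × e^(−kτ) = 71.23 × 0.3837 ≈ 27.3 µg/mL

27.3 µg/mL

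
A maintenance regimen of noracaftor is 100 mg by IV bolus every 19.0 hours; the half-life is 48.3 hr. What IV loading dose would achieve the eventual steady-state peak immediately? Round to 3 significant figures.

419 mg

k = ln 2 / 48.3 = 0.01435 hr⁻¹
Accumulation ratio R = 1 / (1 − e^(−kτ)) = 1 / (1 − e^(−0.01435×19.0)) = 1 / (1 − 0.7613) = 4.190
Loading dose = maintenance dose × R = 100 × 4.190 ≈ 419 mg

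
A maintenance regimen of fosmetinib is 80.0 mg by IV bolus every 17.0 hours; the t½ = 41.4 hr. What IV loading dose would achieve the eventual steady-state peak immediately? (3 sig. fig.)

323 mg

k = ln 2 / 41.4 = 0.01674 hr⁻¹
Accumulation ratio R = 1 / (1 − e^(−kτ)) = 1 / (1 − e^(−0.01674×17.0)) = 1 / (1 − 0.7523) = 4.037
Loading dose = maintenance dose × R = 80.0 × 4.037 ≈ 323 mg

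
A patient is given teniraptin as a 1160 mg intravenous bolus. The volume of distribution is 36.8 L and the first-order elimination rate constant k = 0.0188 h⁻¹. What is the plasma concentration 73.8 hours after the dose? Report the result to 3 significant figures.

C₀ = dose / V = 1160 / 36.8 = 31.52 µg/mL
C(t) = C₀ e^(−kt) = 31.52 × e^(−0.01880 × 73.8) = 31.52 × e^(−1.387) = 31.52 × 0.2497 ≈ 7.87 µg/mL

7.87 µg/mL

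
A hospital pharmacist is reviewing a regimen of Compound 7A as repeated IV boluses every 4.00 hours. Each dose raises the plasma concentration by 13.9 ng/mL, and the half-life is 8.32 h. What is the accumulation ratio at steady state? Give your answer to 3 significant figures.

3.53

k = ln 2 / 8.32 = 0.08331 h⁻¹
Fraction remaining after one interval: e^(−kτ) = e^(−0.08331 × 4.00) = 0.7166
R = 1 / (1 − 0.7166) = 1 / 0.2834 ≈ 3.53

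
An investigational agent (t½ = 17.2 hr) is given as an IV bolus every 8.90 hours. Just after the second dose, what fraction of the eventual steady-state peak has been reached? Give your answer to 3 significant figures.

k = ln 2 / 17.2 = 0.04030 hr⁻¹
f_n = 1 − e^(−nkτ) = 1 − e^(−2 × 0.04030 × 8.90) = 1 − e^(−0.7173) = 1 − 0.4881 ≈ 0.512

0.512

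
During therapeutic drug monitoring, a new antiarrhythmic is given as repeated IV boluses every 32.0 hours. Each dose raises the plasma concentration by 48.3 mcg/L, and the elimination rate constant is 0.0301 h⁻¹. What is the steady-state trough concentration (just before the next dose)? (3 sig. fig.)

29.8 mcg/L

Fraction remaining after one interval: e^(−kτ) = e^(−0.03010 × 32.0) = 0.3817
R = 1 / (1 − 0.3817) = 1.617
Css,max = 48.3 × 1.617 = 78.11 mcg/L
Css,min = Css,max × e^(−kτ) = 78.11 × 0.3817 ≈ 29.8 mcg/L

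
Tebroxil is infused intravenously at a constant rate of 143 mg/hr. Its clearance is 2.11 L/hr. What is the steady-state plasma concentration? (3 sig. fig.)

Css = infusion rate / CL = 143 / 2.11 ≈ 67.8 mg/L

67.8 mg/L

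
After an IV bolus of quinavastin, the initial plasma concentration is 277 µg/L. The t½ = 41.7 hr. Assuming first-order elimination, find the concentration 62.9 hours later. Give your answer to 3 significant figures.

k = ln 2 / 41.7 = 0.01662 hr⁻¹
C(t) = C₀ e^(−kt) = 277 × e^(−0.01662 × 62.9) = 277 × e^(−1.046) = 277 × 0.3515 ≈ 97.4 µg/L

97.4 µg/L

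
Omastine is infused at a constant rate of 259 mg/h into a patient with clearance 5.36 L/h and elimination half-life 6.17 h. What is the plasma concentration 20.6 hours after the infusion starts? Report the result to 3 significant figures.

43.5 mg/L

Css = rate / CL = 259 / 5.36 = 48.32 mg/L
k = ln 2 / 6.17 = 0.1123 h⁻¹
C(t) = Css (1 − e^(−kt)) = 48.32 × (1 − e^(−2.314)) = 48.32 × 0.9012 ≈ 43.5 mg/L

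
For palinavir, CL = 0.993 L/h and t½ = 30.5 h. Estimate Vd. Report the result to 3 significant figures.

43.7 L

k = ln 2 / t½ = ln 2 / 30.5 = 0.02273 h⁻¹
V = CL / k = 0.993 / 0.02273 ≈ 43.7 L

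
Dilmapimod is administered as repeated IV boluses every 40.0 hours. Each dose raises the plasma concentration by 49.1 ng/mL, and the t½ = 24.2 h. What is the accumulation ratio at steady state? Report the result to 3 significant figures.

1.47

k = ln 2 / 24.2 = 0.02864 h⁻¹
Fraction remaining after one interval: e^(−kτ) = e^(−0.02864 × 40.0) = 0.3180
R = 1 / (1 − 0.3180) = 1 / 0.6820 ≈ 1.47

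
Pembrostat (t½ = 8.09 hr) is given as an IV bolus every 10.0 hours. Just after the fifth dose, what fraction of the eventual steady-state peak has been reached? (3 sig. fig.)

k = ln 2 / 8.09 = 0.08568 hr⁻¹
f_n = 1 − e^(−nkτ) = 1 − e^(−5 × 0.08568 × 10.0) = 1 − e^(−4.284) = 1 − 0.01379 ≈ 0.986

0.986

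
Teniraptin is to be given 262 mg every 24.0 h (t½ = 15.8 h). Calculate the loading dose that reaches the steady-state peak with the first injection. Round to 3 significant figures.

402 mg

k = ln 2 / 15.8 = 0.04387 h⁻¹
Accumulation ratio R = 1 / (1 − e^(−kτ)) = 1 / (1 − e^(−0.04387×24.0)) = 1 / (1 − 0.3489) = 1.536
Loading dose = maintenance dose × R = 262 × 1.536 ≈ 402 mg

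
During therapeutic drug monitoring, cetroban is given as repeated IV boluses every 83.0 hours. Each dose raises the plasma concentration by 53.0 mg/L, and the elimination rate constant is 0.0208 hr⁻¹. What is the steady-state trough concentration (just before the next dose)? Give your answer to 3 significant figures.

Fraction remaining after one interval: e^(−kτ) = e^(−0.02080 × 83.0) = 0.1779
R = 1 / (1 − 0.1779) = 1.216
Css,max = 53.0 × 1.216 = 64.47 mg/L
Css,min = Css,max × e^(−kτ) = 64.47 × 0.1779 ≈ 11.5 mg/L

11.5 mg/L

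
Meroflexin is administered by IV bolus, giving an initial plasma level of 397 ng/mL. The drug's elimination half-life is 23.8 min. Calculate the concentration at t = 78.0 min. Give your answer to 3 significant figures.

40.9 ng/mL

k = ln 2 / 23.8 = 0.02912 min⁻¹
C(t) = C₀ e^(−kt) = 397 × e^(−0.02912 × 78.0) = 397 × e^(−2.272) = 397 × 0.1031 ≈ 40.9 ng/mL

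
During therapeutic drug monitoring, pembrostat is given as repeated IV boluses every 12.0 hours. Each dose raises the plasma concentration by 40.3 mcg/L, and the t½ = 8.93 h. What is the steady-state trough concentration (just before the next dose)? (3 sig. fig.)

26.2 mcg/L

k = ln 2 / 8.93 = 0.07762 h⁻¹
Fraction remaining after one interval: e^(−kτ) = e^(−0.07762 × 12.0) = 0.3940
R = 1 / (1 − 0.3940) = 1.650
Css,max = 40.3 × 1.650 = 66.50 mcg/L
Css,min = Css,max × e^(−kτ) = 66.50 × 0.3940 ≈ 26.2 mcg/L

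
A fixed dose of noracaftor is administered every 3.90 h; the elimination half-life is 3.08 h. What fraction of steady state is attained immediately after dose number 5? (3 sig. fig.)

k = ln 2 / 3.08 = 0.2250 h⁻¹
f_n = 1 − e^(−nkτ) = 1 − e^(−5 × 0.2250 × 3.90) = 1 − e^(−4.388) = 1 − 0.01242 ≈ 0.988

0.988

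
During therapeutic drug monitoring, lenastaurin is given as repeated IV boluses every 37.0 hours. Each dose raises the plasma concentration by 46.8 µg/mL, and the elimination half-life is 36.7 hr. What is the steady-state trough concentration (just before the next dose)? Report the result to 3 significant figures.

k = ln 2 / 36.7 = 0.01889 hr⁻¹
Fraction remaining after one interval: e^(−kτ) = e^(−0.01889 × 37.0) = 0.4972
R = 1 / (1 − 0.4972) = 1.989
Css,max = 46.8 × 1.989 = 93.07 µg/mL
Css,min = Css,max × e^(−kτ) = 93.07 × 0.4972 ≈ 46.3 µg/mL

46.3 µg/mL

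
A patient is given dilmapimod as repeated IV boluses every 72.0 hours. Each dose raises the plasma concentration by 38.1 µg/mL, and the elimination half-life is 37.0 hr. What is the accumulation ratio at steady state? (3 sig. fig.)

k = ln 2 / 37.0 = 0.01873 hr⁻¹
Fraction remaining after one interval: e^(−kτ) = e^(−0.01873 × 72.0) = 0.2595
R = 1 / (1 − 0.2595) = 1 / 0.7405 ≈ 1.35

1.35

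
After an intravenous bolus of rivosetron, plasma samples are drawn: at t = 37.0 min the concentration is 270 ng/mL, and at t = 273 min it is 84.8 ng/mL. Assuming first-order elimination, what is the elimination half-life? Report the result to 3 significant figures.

141 minutes

k = ln(C₁/C₂) / (t₂ − t₁) = ln(270/84.8) / (273 − 37.0)
  = 1.158 / 236.0 = 0.004907 min⁻¹
t½ = ln 2 / k = ln 2 / 0.004907 ≈ 141 minutes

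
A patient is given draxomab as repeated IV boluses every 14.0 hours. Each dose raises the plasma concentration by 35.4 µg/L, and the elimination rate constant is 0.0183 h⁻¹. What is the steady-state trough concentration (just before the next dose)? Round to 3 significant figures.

Fraction remaining after one interval: e^(−kτ) = e^(−0.01830 × 14.0) = 0.7740
R = 1 / (1 − 0.7740) = 4.425
Css,max = 35.4 × 4.425 = 156.6 µg/L
Css,min = Css,max × e^(−kτ) = 156.6 × 0.7740 ≈ 121 µg/L

121 µg/L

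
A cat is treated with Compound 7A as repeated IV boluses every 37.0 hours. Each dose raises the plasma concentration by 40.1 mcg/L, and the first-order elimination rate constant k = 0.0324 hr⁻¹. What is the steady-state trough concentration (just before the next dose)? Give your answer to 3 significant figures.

Fraction remaining after one interval: e^(−kτ) = e^(−0.03240 × 37.0) = 0.3016
R = 1 / (1 − 0.3016) = 1.432
Css,max = 40.1 × 1.432 = 57.41 mcg/L
Css,min = Css,max × e^(−kτ) = 57.41 × 0.3016 ≈ 17.3 mcg/L

17.3 mcg/L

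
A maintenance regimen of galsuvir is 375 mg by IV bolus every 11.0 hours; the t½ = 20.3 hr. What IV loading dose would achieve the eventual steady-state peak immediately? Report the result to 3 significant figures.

k = ln 2 / 20.3 = 0.03415 hr⁻¹
Accumulation ratio R = 1 / (1 − e^(−kτ)) = 1 / (1 − e^(−0.03415×11.0)) = 1 / (1 − 0.6869) = 3.194
Loading dose = maintenance dose × R = 375 × 3.194 ≈ 1200 mg

1200 mg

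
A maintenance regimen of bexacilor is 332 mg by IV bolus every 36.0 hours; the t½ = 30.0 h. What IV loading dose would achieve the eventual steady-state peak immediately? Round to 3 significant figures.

588 mg

k = ln 2 / 30.0 = 0.02310 h⁻¹
Accumulation ratio R = 1 / (1 − e^(−kτ)) = 1 / (1 − e^(−0.02310×36.0)) = 1 / (1 − 0.4353) = 1.771
Loading dose = maintenance dose × R = 332 × 1.771 ≈ 588 mg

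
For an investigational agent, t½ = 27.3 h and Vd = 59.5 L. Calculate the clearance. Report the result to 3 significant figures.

1.51 L/h

k = ln 2 / t½ = ln 2 / 27.3 = 0.02539 h⁻¹
CL = k · V = 0.02539 × 59.5 ≈ 1.51 L/h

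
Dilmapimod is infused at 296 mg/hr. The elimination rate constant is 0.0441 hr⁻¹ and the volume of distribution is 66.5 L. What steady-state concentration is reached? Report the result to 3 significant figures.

CL = k · V = 0.0441 × 66.5 = 2.933 L/hr
Css = rate / CL = 296 / 2.933 ≈ 101 µg/mL

101 µg/mL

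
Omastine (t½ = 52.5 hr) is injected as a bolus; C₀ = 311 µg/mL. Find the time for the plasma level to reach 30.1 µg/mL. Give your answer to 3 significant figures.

k = ln 2 / 52.5 = 0.01320 hr⁻¹
C(t) = C₀ e^(−kt)  ⇒  t = ln(C₀/C) / k
t = ln(311/30.1) / 0.01320 = 2.335 / 0.01320 ≈ 177 hours

177 hours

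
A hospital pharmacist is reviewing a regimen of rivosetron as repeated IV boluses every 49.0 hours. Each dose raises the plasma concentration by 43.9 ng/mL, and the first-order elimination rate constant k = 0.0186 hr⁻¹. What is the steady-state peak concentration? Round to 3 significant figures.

73.4 ng/mL

Fraction remaining after one interval: e^(−kτ) = e^(−0.01860 × 49.0) = 0.4020
R = 1 / (1 − 0.4020) = 1.672
Css,max = 43.9 × 1.672 ≈ 73.4 ng/mL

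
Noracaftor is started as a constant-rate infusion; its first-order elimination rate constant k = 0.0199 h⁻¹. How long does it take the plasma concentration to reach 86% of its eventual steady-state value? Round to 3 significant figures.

f = 1 − e^(−kt)  ⇒  t = −ln(1 − f) / k
t = −ln(1 − 0.86) / 0.01990 = 1.966 / 0.01990 ≈ 98.8 hours

98.8 hours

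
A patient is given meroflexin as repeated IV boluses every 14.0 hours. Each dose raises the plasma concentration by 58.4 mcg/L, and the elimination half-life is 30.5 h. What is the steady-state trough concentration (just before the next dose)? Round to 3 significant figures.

156 mcg/L

k = ln 2 / 30.5 = 0.02273 h⁻¹
Fraction remaining after one interval: e^(−kτ) = e^(−0.02273 × 14.0) = 0.7275
R = 1 / (1 − 0.7275) = 3.669
Css,max = 58.4 × 3.669 = 214.3 mcg/L
Css,min = Css,max × e^(−kτ) = 214.3 × 0.7275 ≈ 156 mcg/L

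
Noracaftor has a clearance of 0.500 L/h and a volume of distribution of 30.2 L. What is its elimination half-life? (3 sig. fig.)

41.9 hours

k = CL / V = 0.500 / 30.2 = 0.01656 h⁻¹
t½ = ln 2 / k = ln 2 / 0.01656 ≈ 41.9 hours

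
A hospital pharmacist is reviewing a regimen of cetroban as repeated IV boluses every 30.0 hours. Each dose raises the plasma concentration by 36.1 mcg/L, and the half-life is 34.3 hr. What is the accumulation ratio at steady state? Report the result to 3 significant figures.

2.20

k = ln 2 / 34.3 = 0.02021 hr⁻¹
Fraction remaining after one interval: e^(−kτ) = e^(−0.02021 × 30.0) = 0.5454
R = 1 / (1 − 0.5454) = 1 / 0.4546 ≈ 2.20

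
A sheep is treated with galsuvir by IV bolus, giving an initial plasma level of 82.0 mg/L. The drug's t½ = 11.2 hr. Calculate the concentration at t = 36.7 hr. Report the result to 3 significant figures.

k = ln 2 / 11.2 = 0.06189 hr⁻¹
C(t) = C₀ e^(−kt) = 82.0 × e^(−0.06189 × 36.7) = 82.0 × e^(−2.271) = 82.0 × 0.1032 ≈ 8.46 mg/L

8.46 mg/L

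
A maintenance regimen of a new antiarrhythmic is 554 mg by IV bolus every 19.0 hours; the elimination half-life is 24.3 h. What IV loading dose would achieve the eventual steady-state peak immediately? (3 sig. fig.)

1320 mg

k = ln 2 / 24.3 = 0.02852 h⁻¹
Accumulation ratio R = 1 / (1 − e^(−kτ)) = 1 / (1 − e^(−0.02852×19.0)) = 1 / (1 − 0.5816) = 2.390
Loading dose = maintenance dose × R = 554 × 2.390 ≈ 1320 mg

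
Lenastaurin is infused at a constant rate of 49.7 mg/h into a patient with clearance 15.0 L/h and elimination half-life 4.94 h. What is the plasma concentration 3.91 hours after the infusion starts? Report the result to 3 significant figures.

1.40 µg/mL

Css = rate / CL = 49.7 / 15.0 = 3.313 µg/mL
k = ln 2 / 4.94 = 0.1403 h⁻¹
C(t) = Css (1 − e^(−kt)) = 3.313 × (1 − e^(−0.5486)) = 3.313 × 0.4223 ≈ 1.40 µg/mL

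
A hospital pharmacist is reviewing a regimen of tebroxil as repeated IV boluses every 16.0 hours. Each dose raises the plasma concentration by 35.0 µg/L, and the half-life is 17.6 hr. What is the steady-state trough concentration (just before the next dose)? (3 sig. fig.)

39.9 µg/L

k = ln 2 / 17.6 = 0.03938 hr⁻¹
Fraction remaining after one interval: e^(−kτ) = e^(−0.03938 × 16.0) = 0.5325
R = 1 / (1 − 0.5325) = 2.139
Css,max = 35.0 × 2.139 = 74.87 µg/L
Css,min = Css,max × e^(−kτ) = 74.87 × 0.5325 ≈ 39.9 µg/L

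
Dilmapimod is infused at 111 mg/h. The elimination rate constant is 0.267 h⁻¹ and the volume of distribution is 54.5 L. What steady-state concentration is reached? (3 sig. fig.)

CL = k · V = 0.267 × 54.5 = 14.55 L/h
Css = rate / CL = 111 / 14.55 ≈ 7.63 µg/mL

7.63 µg/mL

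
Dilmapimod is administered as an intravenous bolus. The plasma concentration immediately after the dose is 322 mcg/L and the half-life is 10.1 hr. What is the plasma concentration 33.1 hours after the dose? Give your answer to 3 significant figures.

k = ln 2 / 10.1 = 0.06863 hr⁻¹
C(t) = C₀ e^(−kt) = 322 × e^(−0.06863 × 33.1) = 322 × e^(−2.272) = 322 × 0.1031 ≈ 33.2 mcg/L

33.2 mcg/L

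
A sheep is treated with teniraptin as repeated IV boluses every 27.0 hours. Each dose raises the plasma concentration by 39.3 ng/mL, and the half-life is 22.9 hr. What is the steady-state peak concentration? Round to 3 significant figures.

70.4 ng/mL

k = ln 2 / 22.9 = 0.03027 hr⁻¹
Fraction remaining after one interval: e^(−kτ) = e^(−0.03027 × 27.0) = 0.4416
R = 1 / (1 − 0.4416) = 1.791
Css,max = 39.3 × 1.791 ≈ 70.4 ng/mL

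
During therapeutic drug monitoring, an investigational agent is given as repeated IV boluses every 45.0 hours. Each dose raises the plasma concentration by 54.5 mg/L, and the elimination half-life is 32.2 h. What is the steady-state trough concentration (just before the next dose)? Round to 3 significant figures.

33.3 mg/L

k = ln 2 / 32.2 = 0.02153 h⁻¹
Fraction remaining after one interval: e^(−kτ) = e^(−0.02153 × 45.0) = 0.3796
R = 1 / (1 − 0.3796) = 1.612
Css,max = 54.5 × 1.612 = 87.84 mg/L
Css,min = Css,max × e^(−kτ) = 87.84 × 0.3796 ≈ 33.3 mg/L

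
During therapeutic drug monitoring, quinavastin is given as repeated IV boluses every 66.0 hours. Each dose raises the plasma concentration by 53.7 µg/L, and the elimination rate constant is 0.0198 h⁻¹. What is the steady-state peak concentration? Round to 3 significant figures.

73.6 µg/L

Fraction remaining after one interval: e^(−kτ) = e^(−0.01980 × 66.0) = 0.2707
R = 1 / (1 − 0.2707) = 1.371
Css,max = 53.7 × 1.371 ≈ 73.6 µg/L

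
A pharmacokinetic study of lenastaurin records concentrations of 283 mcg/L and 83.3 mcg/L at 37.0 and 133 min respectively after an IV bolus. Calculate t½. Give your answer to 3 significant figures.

k = ln(C₁/C₂) / (t₂ − t₁) = ln(283/83.3) / (133 − 37.0)
  = 1.223 / 96.00 = 0.01274 min⁻¹
t½ = ln 2 / k = ln 2 / 0.01274 ≈ 54.4 minutes

54.4 minutes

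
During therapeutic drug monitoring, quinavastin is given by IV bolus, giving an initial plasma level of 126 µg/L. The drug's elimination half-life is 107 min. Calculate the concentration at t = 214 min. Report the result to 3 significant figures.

k = ln 2 / 107 = 0.006478 min⁻¹
C(t) = C₀ e^(−kt) = 126 × e^(−0.006478 × 214) = 126 × e^(−1.386) = 126 × 0.2500 ≈ 31.5 µg/L

31.5 µg/L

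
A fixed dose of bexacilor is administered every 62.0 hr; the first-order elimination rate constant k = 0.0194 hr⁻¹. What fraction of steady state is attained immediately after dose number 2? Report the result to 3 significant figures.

f_n = 1 − e^(−nkτ) = 1 − e^(−2 × 0.01940 × 62.0) = 1 − e^(−2.406) = 1 − 0.09021 ≈ 0.910

0.910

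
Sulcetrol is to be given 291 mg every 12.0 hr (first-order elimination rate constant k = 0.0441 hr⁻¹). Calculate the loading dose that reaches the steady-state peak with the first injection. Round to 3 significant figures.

708 mg

Accumulation ratio R = 1 / (1 − e^(−kτ)) = 1 / (1 − e^(−0.04410×12.0)) = 1 / (1 − 0.5891) = 2.434
Loading dose = maintenance dose × R = 291 × 2.434 ≈ 708 mg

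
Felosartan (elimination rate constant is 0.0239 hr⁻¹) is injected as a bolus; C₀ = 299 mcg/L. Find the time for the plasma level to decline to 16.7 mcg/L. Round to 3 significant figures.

121 hours

C(t) = C₀ e^(−kt)  ⇒  t = ln(C₀/C) / k
t = ln(299/16.7) / 0.02390 = 2.885 / 0.02390 ≈ 121 hours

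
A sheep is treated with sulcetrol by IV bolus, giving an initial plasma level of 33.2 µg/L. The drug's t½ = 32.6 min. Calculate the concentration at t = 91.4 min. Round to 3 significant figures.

k = ln 2 / 32.6 = 0.02126 min⁻¹
91.4 min is 2.804 half-lives, so C = 33.2 × (1/2)^2.804 = 33.2 × 0.1432 ≈ 4.75 µg/L

4.75 µg/L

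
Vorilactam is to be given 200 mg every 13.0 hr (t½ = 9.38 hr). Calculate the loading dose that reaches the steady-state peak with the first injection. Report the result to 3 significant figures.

k = ln 2 / 9.38 = 0.07390 hr⁻¹
Accumulation ratio R = 1 / (1 − e^(−kτ)) = 1 / (1 − e^(−0.07390×13.0)) = 1 / (1 − 0.3826) = 1.620
Loading dose = maintenance dose × R = 200 × 1.620 ≈ 324 mg

324 mg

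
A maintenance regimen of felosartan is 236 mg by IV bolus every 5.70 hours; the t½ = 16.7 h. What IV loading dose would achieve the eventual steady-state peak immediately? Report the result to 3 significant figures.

k = ln 2 / 16.7 = 0.04151 h⁻¹
Accumulation ratio R = 1 / (1 − e^(−kτ)) = 1 / (1 − e^(−0.04151×5.70)) = 1 / (1 − 0.7893) = 4.747
Loading dose = maintenance dose × R = 236 × 4.747 ≈ 1120 mg

1120 mg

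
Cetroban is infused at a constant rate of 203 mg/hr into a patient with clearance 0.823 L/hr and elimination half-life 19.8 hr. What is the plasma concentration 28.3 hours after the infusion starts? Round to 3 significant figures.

Css = rate / CL = 203 / 0.823 = 246.7 mg/L
k = ln 2 / 19.8 = 0.03501 hr⁻¹
C(t) = Css (1 − e^(−kt)) = 246.7 × (1 − e^(−0.9907)) = 246.7 × 0.6287 ≈ 155 mg/L

155 mg/L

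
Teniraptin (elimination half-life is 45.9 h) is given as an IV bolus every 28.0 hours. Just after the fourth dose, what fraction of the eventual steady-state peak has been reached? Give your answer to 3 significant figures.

k = ln 2 / 45.9 = 0.01510 h⁻¹
f_n = 1 − e^(−nkτ) = 1 − e^(−4 × 0.01510 × 28.0) = 1 − e^(−1.691) = 1 − 0.1843 ≈ 0.816

0.816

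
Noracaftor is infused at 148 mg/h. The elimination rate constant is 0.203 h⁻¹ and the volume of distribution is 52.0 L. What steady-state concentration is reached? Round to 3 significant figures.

CL = k · V = 0.203 × 52.0 = 10.56 L/h
Css = rate / CL = 148 / 10.56 ≈ 14.0 mg/L

14.0 mg/L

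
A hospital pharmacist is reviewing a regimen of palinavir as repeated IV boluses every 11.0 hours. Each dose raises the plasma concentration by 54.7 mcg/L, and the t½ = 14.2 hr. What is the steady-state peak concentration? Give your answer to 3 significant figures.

k = ln 2 / 14.2 = 0.04881 hr⁻¹
Fraction remaining after one interval: e^(−kτ) = e^(−0.04881 × 11.0) = 0.5845
R = 1 / (1 − 0.5845) = 2.407
Css,max = 54.7 × 2.407 ≈ 132 mcg/L

132 mcg/L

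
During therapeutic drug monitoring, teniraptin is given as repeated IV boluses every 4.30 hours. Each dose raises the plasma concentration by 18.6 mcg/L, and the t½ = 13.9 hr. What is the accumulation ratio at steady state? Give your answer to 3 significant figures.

k = ln 2 / 13.9 = 0.04987 hr⁻¹
Fraction remaining after one interval: e^(−kτ) = e^(−0.04987 × 4.30) = 0.8070
R = 1 / (1 − 0.8070) = 1 / 0.1930 ≈ 5.18

5.18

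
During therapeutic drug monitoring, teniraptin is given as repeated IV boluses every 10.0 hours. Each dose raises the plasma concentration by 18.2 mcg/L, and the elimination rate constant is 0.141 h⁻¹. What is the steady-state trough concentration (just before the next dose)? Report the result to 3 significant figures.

Fraction remaining after one interval: e^(−kτ) = e^(−0.1410 × 10.0) = 0.2441
R = 1 / (1 − 0.2441) = 1.323
Css,max = 18.2 × 1.323 = 24.08 mcg/L
Css,min = Css,max × e^(−kτ) = 24.08 × 0.2441 ≈ 5.88 mcg/L

5.88 mcg/L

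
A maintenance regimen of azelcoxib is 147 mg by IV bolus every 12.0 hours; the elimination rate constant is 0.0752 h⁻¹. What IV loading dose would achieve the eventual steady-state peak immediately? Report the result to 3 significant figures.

247 mg

Accumulation ratio R = 1 / (1 − e^(−kτ)) = 1 / (1 − e^(−0.07520×12.0)) = 1 / (1 − 0.4056) = 1.682
Loading dose = maintenance dose × R = 147 × 1.682 ≈ 247 mg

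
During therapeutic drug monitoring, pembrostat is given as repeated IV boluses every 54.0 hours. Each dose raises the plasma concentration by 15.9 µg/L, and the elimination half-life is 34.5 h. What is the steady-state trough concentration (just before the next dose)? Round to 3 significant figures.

8.12 µg/L

k = ln 2 / 34.5 = 0.02009 h⁻¹
Fraction remaining after one interval: e^(−kτ) = e^(−0.02009 × 54.0) = 0.3379
R = 1 / (1 − 0.3379) = 1.510
Css,max = 15.9 × 1.510 = 24.02 µg/L
Css,min = Css,max × e^(−kτ) = 24.02 × 0.3379 ≈ 8.12 µg/L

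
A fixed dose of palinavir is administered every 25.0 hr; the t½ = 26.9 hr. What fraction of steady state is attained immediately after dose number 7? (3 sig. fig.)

k = ln 2 / 26.9 = 0.02577 hr⁻¹
f_n = 1 − e^(−nkτ) = 1 − e^(−7 × 0.02577 × 25.0) = 1 − e^(−4.509) = 1 − 0.01101 ≈ 0.989

0.989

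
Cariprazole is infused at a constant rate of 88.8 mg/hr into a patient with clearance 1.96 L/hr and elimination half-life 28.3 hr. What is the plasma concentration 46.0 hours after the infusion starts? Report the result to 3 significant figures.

Css = rate / CL = 88.8 / 1.96 = 45.31 mg/L
k = ln 2 / 28.3 = 0.02449 hr⁻¹
C(t) = Css (1 − e^(−kt)) = 45.31 × (1 − e^(−1.127)) = 45.31 × 0.6759 ≈ 30.6 mg/L

30.6 mg/L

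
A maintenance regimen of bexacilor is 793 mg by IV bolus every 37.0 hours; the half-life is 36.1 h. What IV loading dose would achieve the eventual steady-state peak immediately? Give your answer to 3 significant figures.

k = ln 2 / 36.1 = 0.01920 h⁻¹
Accumulation ratio R = 1 / (1 − e^(−kτ)) = 1 / (1 − e^(−0.01920×37.0)) = 1 / (1 − 0.4914) = 1.966
Loading dose = maintenance dose × R = 793 × 1.966 ≈ 1560 mg

1560 mg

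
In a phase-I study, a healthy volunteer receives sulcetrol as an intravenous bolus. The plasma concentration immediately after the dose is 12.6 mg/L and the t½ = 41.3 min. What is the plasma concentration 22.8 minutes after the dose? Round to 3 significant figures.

k = ln 2 / 41.3 = 0.01678 min⁻¹
C(t) = C₀ e^(−kt) = 12.6 × e^(−0.01678 × 22.8) = 12.6 × e^(−0.3827) = 12.6 × 0.6820 ≈ 8.59 mg/L

8.59 mg/L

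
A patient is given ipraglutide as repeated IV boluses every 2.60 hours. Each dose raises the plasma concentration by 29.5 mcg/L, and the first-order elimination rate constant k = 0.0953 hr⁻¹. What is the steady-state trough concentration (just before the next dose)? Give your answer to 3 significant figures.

Fraction remaining after one interval: e^(−kτ) = e^(−0.09530 × 2.60) = 0.7805
R = 1 / (1 − 0.7805) = 4.556
Css,max = 29.5 × 4.556 = 134.4 mcg/L
Css,min = Css,max × e^(−kτ) = 134.4 × 0.7805 ≈ 105 mcg/L

105 mcg/L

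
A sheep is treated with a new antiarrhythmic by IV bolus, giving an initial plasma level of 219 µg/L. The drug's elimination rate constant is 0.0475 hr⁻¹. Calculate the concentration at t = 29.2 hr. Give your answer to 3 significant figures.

C(t) = C₀ e^(−kt) = 219 × e^(−0.04750 × 29.2) = 219 × e^(−1.387) = 219 × 0.2498 ≈ 54.7 µg/L

54.7 µg/L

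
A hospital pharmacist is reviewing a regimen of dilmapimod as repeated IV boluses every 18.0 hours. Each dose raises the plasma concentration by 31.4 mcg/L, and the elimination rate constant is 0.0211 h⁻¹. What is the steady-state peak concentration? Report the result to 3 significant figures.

Fraction remaining after one interval: e^(−kτ) = e^(−0.02110 × 18.0) = 0.6840
R = 1 / (1 − 0.6840) = 3.165
Css,max = 31.4 × 3.165 ≈ 99.4 mcg/L

99.4 mcg/L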